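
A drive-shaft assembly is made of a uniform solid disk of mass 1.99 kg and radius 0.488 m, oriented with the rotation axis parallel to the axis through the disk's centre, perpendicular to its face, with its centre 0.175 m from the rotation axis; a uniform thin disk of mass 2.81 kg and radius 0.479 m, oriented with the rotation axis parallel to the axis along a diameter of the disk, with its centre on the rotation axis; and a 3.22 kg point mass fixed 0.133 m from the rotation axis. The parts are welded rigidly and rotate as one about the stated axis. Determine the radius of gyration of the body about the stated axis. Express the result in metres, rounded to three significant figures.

Solid disk: I_cm = (1/2)MR² = (1/2)(1.99)(0.488)² = 0.23695 kg m²; centre at d = 0.175 m, so the parallel axis theorem gives I = 0.23695 + (1.99)(0.175)² = 0.2979 kg m².
Thin disk: I_cm = (1/4)MR² = (1/4)(2.81)(0.479)² = 0.16118 kg m²; axis through the centre, so I = 0.16118 kg m².
Point mass: I_cm = 0; centre at d = 0.133 m, so the parallel axis theorem gives I = 0 + (3.22)(0.133)² = 0.056959 kg m².
Total I = 0.51604 kg m²; total mass M = 8.02 kg.
k = √(I/M) = √(0.51604/8.02) = 0.25366 m.

0.254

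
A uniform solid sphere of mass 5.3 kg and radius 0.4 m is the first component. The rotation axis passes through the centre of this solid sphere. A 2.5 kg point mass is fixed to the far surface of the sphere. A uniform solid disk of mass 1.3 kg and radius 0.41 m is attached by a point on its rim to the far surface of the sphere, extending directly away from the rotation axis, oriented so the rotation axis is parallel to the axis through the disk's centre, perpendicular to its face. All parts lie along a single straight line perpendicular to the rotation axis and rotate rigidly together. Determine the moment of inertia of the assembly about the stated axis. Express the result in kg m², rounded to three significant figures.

Solid sphere: I_cm = (2/5)MR² = (2/5)(5.3)(0.4)² = 0.3392 kg m²; axis through the centre, so I = 0.3392 kg m².
Point mass: I_cm = 0; centre at d = 0.4 m, so the parallel axis theorem gives I = 0 + (2.5)(0.4)² = 0.4 kg m².
Solid disk: I_cm = (1/2)MR² = (1/2)(1.3)(0.41)² = 0.10926 kg m²; centre at d = 0.4 + 0.41 = 0.81 m, so the parallel axis theorem gives I = 0.10926 + (1.3)(0.81)² = 0.9622 kg m².
Total I = 0.3392 + 0.4 + 0.9622 = 1.7014 kg m².

1.70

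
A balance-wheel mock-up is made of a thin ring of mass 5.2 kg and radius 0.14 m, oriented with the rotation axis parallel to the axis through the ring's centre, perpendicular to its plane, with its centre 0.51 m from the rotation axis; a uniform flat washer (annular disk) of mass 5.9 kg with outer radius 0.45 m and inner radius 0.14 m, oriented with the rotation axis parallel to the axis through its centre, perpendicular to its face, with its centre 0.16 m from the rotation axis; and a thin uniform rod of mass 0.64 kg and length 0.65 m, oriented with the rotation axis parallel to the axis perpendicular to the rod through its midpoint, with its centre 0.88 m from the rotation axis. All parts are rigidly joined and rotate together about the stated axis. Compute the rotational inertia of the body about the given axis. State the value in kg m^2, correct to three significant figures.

Thin ring: I_cm = MR² = (5.2)(0.14)² = 0.10192 kg m^2; centre at d = 0.51 m, so the parallel axis theorem gives I = 0.10192 + (5.2)(0.51)² = 1.4544 kg m^2.
Annular disk: I_cm = (1/2)M(R²+r²) = (1/2)(5.9)[(0.45)² + (0.14)²] = 0.6552 kg m^2; centre at d = 0.16 m, so the parallel axis theorem gives I = 0.6552 + (5.9)(0.16)² = 0.80624 kg m^2.
Thin rod: I_cm = (1/12)ML² = (1/12)(0.64)(0.65)² = 0.022533 kg m^2; centre at d = 0.88 m, so the parallel axis theorem gives I = 0.022533 + (0.64)(0.88)² = 0.51815 kg m^2.
Total I = 1.4544 + 0.80624 + 0.51815 = 2.7788 kg m^2.

2.78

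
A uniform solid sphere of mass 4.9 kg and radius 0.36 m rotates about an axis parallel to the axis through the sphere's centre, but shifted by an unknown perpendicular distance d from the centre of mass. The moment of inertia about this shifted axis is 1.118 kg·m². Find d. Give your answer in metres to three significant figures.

About the centre-of-mass axis, I_cm = (2/5)MR² = (2/5)(4.9)(0.36)² = 0.25402 kg·m².
Parallel axis theorem: I = I_cm + Md², so Md² = 1.118 − 0.25402 = 0.86398 kg·m².
d = √(0.86398 / 4.9) = 0.41991 m.

0.420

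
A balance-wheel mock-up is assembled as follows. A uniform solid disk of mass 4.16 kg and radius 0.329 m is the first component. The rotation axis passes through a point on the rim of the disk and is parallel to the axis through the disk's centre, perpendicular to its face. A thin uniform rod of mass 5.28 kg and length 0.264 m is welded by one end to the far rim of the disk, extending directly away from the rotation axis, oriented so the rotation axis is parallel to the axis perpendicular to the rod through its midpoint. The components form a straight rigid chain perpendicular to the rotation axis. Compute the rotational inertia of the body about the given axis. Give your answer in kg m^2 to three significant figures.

4.00

Solid disk: I_cm = (1/2)MR² = (1/2)(4.16)(0.329)² = 0.22514 kg m^2; centre at d = 0.329 m, so I = I_cm + Md² gives I = 0.22514 + (4.16)(0.329)² = 0.67542 kg m^2.
Thin rod: I_cm = (1/12)ML² = (1/12)(5.28)(0.264)² = 0.030666 kg m^2; centre at d = 0.329 + 0.329 + 0.132 = 0.79 m, so I = I_cm + Md² gives I = 0.030666 + (5.28)(0.79)² = 3.3259 kg m^2.
Total I = 0.67542 + 3.3259 = 4.0013 kg m^2.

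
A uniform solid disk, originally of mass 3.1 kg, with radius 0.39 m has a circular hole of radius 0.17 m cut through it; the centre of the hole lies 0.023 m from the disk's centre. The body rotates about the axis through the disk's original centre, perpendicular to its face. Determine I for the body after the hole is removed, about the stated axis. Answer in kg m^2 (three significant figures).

Unpierced body about its centre: I₀ = (1/2)MR² = (1/2)(3.1)(0.39)² = 0.23576 kg m^2.
The removed disk has mass m = M·(r/R)² = (3.1)(0.17/0.39)² = 0.58902 kg (same uniform areal density).
Its moment of inertia about the rotation axis (parallel-axis theorem): I_hole = (1/2)mr² + md² = (1/2)(0.58902)(0.17)² + (0.58902)(0.023)² = 0.0088229 kg m^2.
Treating the hole as negative mass, I = I₀ − I_hole = 0.23576 − 0.0088229 = 0.22693 kg m^2.

0.227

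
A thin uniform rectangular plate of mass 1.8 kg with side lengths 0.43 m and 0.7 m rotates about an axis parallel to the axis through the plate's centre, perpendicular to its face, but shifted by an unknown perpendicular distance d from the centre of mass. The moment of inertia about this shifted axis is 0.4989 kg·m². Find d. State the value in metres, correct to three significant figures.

About the centre-of-mass axis, I_cm = (1/12)M(a²+b²) = (1/12)(1.8)[(0.43)² + (0.7)²] = 0.10123 kg·m².
Parallel axis theorem: I = I_cm + Md², so Md² = 0.4989 − 0.10123 = 0.39767 kg·m².
d = √(0.39767 / 1.8) = 0.47003 m.

0.470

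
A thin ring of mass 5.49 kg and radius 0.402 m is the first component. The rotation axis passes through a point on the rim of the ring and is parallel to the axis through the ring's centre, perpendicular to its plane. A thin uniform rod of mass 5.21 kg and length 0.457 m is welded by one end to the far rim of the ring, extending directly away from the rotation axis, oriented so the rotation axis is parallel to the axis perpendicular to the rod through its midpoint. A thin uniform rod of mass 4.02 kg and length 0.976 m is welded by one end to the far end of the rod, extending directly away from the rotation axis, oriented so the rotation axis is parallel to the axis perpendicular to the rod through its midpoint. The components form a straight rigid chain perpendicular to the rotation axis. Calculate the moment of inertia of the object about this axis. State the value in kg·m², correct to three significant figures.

20.0

Thin ring: I_cm = MR² = (5.49)(0.402)² = 0.88721 kg·m²; centre at d = 0.402 m, so the parallel axis theorem gives I = 0.88721 + (5.49)(0.402)² = 1.7744 kg·m².
Thin rod: I_cm = (1/12)ML² = (1/12)(5.21)(0.457)² = 0.090675 kg·m²; centre at d = 0.402 + 0.402 + 0.2285 = 1.0325 m, so the parallel axis theorem gives I = 0.090675 + (5.21)(1.0325)² = 5.6448 kg·m².
Thin rod: I_cm = (1/12)ML² = (1/12)(4.02)(0.976)² = 0.31911 kg·m²; centre at d = 0.402 + 0.402 + 0.2285 + 0.2285 + 0.488 = 1.749 m, so the parallel axis theorem gives I = 0.31911 + (4.02)(1.749)² = 12.616 kg·m².
Total I = 1.7744 + 5.6448 + 12.616 = 20.036 kg·m².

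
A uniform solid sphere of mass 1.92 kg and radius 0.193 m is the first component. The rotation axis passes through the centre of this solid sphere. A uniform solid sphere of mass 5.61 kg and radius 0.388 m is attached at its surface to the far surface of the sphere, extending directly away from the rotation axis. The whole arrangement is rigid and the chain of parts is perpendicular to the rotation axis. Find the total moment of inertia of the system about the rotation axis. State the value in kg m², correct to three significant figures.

Solid sphere: I_cm = (2/5)MR² = (2/5)(1.92)(0.193)² = 0.028607 kg m²; axis through the centre, so I = 0.028607 kg m².
Solid sphere: I_cm = (2/5)MR² = (2/5)(5.61)(0.388)² = 0.33782 kg m²; centre at d = 0.193 + 0.388 = 0.581 m, so I = I_cm + Md² gives I = 0.33782 + (5.61)(0.581)² = 2.2315 kg m².
Total I = 0.028607 + 2.2315 = 2.2601 kg m².

2.26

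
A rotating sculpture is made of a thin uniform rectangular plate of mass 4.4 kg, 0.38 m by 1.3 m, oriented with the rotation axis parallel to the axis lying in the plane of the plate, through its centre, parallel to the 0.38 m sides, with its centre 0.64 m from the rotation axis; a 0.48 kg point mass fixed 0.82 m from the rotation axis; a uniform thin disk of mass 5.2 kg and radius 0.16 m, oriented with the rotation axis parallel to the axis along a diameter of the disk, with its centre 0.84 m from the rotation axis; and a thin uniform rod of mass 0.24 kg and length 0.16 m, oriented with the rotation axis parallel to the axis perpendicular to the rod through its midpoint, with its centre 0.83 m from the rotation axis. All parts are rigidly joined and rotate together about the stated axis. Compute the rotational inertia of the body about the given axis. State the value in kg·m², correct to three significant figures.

Rectangular plate: I_cm = (1/12)Mb² = (1/12)(4.4)(1.3)² = 0.61967 kg·m²; centre at d = 0.64 m, so the parallel axis theorem gives I = 0.61967 + (4.4)(0.64)² = 2.4219 kg·m².
Point mass: I_cm = 0; centre at d = 0.82 m, so the parallel axis theorem gives I = 0 + (0.48)(0.82)² = 0.32275 kg·m².
Thin disk: I_cm = (1/4)MR² = (1/4)(5.2)(0.16)² = 0.03328 kg·m²; centre at d = 0.84 m, so the parallel axis theorem gives I = 0.03328 + (5.2)(0.84)² = 3.7024 kg·m².
Thin rod: I_cm = (1/12)ML² = (1/12)(0.24)(0.16)² = 0.000512 kg·m²; centre at d = 0.83 m, so the parallel axis theorem gives I = 0.000512 + (0.24)(0.83)² = 0.16585 kg·m².
Total I = 2.4219 + 0.32275 + 3.7024 + 0.16585 = 6.6129 kg·m².

6.61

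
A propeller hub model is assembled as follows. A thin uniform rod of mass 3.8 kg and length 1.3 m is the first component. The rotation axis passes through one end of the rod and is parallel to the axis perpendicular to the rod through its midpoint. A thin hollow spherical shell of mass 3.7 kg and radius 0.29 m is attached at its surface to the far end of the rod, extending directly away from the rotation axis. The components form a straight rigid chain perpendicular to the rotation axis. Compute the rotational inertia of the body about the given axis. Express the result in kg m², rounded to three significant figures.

Thin rod: I_cm = (1/12)ML² = (1/12)(3.8)(1.3)² = 0.53517 kg m²; centre at d = 0.65 m, so I = I_cm + Md² gives I = 0.53517 + (3.8)(0.65)² = 2.1407 kg m².
Spherical shell: I_cm = (2/3)MR² = (2/3)(3.7)(0.29)² = 0.20745 kg m²; centre at d = 0.65 + 0.65 + 0.29 = 1.59 m, so I = I_cm + Md² gives I = 0.20745 + (3.7)(1.59)² = 9.5614 kg m².
Total I = 2.1407 + 9.5614 = 11.702 kg m².

11.7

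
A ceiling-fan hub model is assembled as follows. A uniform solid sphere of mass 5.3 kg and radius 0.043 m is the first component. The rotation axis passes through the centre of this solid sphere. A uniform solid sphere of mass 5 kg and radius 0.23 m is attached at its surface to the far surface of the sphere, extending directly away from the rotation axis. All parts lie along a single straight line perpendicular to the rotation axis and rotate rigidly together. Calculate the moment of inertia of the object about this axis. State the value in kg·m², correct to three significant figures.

0.482

Solid sphere: I_cm = (2/5)MR² = (2/5)(5.3)(0.043)² = 0.0039199 kg·m²; axis through the centre, so I = 0.0039199 kg·m².
Solid sphere: I_cm = (2/5)MR² = (2/5)(5)(0.23)² = 0.1058 kg·m²; centre at d = 0.043 + 0.23 = 0.273 m, so I = I_cm + Md² gives I = 0.1058 + (5)(0.273)² = 0.47845 kg·m².
Total I = 0.0039199 + 0.47845 = 0.48236 kg·m².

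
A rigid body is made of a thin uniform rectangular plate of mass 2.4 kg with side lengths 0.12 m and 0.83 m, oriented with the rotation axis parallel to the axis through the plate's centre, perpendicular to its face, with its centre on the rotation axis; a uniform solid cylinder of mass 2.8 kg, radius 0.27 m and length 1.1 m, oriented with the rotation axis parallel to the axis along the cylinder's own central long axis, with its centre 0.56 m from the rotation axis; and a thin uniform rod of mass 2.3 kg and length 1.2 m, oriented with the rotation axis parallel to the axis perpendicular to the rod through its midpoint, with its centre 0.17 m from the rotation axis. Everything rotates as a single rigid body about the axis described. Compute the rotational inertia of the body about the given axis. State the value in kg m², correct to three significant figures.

1.46

Rectangular plate: I_cm = (1/12)M(a²+b²) = (1/12)(2.4)[(0.12)² + (0.83)²] = 0.14066 kg m²; axis through the centre, so I = 0.14066 kg m².
Solid cylinder: I_cm = (1/2)MR² = (1/2)(2.8)(0.27)² = 0.10206 kg m²; centre at d = 0.56 m, so the parallel axis theorem gives I = 0.10206 + (2.8)(0.56)² = 0.98014 kg m².
Thin rod: I_cm = (1/12)ML² = (1/12)(2.3)(1.2)² = 0.276 kg m²; centre at d = 0.17 m, so the parallel axis theorem gives I = 0.276 + (2.3)(0.17)² = 0.34247 kg m².
Total I = 0.14066 + 0.98014 + 0.34247 = 1.4633 kg m².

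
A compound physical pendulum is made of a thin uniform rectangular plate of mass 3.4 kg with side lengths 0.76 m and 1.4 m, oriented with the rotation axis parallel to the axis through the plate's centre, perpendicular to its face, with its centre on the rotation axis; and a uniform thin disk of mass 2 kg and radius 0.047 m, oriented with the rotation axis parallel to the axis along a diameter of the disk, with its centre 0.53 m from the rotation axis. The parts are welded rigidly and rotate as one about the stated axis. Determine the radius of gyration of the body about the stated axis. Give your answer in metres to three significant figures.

Rectangular plate: I_cm = (1/12)M(a²+b²) = (1/12)(3.4)[(0.76)² + (1.4)²] = 0.71899 kg m²; axis through the centre, so I = 0.71899 kg m².
Thin disk: I_cm = (1/4)MR² = (1/4)(2)(0.047)² = 0.0011045 kg m²; centre at d = 0.53 m, so the parallel axis theorem gives I = 0.0011045 + (2)(0.53)² = 0.5629 kg m².
Total I = 1.2819 kg m²; total mass M = 5.4 kg.
k = √(I/M) = √(1.2819/5.4) = 0.48722 m.

0.487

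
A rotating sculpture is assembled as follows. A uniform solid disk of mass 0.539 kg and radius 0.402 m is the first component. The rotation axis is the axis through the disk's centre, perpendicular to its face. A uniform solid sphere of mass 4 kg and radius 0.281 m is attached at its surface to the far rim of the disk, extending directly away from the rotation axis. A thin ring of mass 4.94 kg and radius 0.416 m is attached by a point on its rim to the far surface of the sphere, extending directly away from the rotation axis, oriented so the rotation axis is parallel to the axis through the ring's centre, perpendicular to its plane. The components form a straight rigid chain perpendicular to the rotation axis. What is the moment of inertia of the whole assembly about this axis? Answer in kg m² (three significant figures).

Solid disk: I_cm = (1/2)MR² = (1/2)(0.539)(0.402)² = 0.043552 kg m²; axis through the centre, so I = 0.043552 kg m².
Solid sphere: I_cm = (2/5)MR² = (2/5)(4)(0.281)² = 0.12634 kg m²; centre at d = 0.402 + 0.281 = 0.683 m, so I = I_cm + Md² gives I = 0.12634 + (4)(0.683)² = 1.9923 kg m².
Thin ring: I_cm = MR² = (4.94)(0.416)² = 0.8549 kg m²; centre at d = 0.402 + 0.281 + 0.281 + 0.416 = 1.38 m, so I = I_cm + Md² gives I = 0.8549 + (4.94)(1.38)² = 10.263 kg m².
Total I = 0.043552 + 1.9923 + 10.263 = 12.298 kg m².

12.3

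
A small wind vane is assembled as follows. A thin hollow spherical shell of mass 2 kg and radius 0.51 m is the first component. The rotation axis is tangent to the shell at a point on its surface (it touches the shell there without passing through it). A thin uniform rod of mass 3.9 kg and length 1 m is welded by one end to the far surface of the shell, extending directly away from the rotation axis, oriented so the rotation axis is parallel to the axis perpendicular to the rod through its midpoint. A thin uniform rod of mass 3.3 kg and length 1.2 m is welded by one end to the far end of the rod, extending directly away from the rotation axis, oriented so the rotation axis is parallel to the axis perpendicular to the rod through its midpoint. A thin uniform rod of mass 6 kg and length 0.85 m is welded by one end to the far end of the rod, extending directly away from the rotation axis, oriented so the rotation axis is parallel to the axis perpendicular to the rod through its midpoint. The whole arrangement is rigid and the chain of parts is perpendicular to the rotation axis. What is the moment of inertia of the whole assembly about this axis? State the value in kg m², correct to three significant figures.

Spherical shell: I_cm = (2/3)MR² = (2/3)(2)(0.51)² = 0.3468 kg m²; centre at d = 0.51 m, so the parallel axis theorem gives I = 0.3468 + (2)(0.51)² = 0.867 kg m².
Thin rod: I_cm = (1/12)ML² = (1/12)(3.9)(1)² = 0.325 kg m²; centre at d = 0.51 + 0.51 + 0.5 = 1.52 m, so the parallel axis theorem gives I = 0.325 + (3.9)(1.52)² = 9.3356 kg m².
Thin rod: I_cm = (1/12)ML² = (1/12)(3.3)(1.2)² = 0.396 kg m²; centre at d = 0.51 + 0.51 + 0.5 + 0.5 + 0.6 = 2.62 m, so the parallel axis theorem gives I = 0.396 + (3.3)(2.62)² = 23.049 kg m².
Thin rod: I_cm = (1/12)ML² = (1/12)(6)(0.85)² = 0.36125 kg m²; centre at d = 0.51 + 0.51 + 0.5 + 0.5 + 0.6 + 0.6 + 0.425 = 3.645 m, so the parallel axis theorem gives I = 0.36125 + (6)(3.645)² = 80.077 kg m².
Total I = 0.867 + 9.3356 + 23.049 + 80.077 = 113.33 kg m².

113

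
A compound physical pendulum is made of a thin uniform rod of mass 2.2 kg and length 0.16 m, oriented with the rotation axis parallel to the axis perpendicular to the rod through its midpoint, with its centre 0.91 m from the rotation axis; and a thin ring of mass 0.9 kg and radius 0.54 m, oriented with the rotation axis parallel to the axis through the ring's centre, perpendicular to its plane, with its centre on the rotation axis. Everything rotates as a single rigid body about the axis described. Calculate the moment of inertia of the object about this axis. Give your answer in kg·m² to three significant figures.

2.09

Thin rod: I_cm = (1/12)ML² = (1/12)(2.2)(0.16)² = 0.0046933 kg·m²; centre at d = 0.91 m, so the parallel axis theorem gives I = 0.0046933 + (2.2)(0.91)² = 1.8265 kg·m².
Thin ring: I_cm = MR² = (0.9)(0.54)² = 0.26244 kg·m²; axis through the centre, so I = 0.26244 kg·m².
Total I = 1.8265 + 0.26244 = 2.089 kg·m².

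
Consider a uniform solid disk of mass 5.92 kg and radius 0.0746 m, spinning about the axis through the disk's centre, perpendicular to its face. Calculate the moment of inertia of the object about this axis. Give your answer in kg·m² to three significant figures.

I_cm = (1/2)MR² = (1/2)(5.92)(0.0746)² = 0.016473 kg·m²; axis through the centre, so I = 0.016473 kg·m².

0.0165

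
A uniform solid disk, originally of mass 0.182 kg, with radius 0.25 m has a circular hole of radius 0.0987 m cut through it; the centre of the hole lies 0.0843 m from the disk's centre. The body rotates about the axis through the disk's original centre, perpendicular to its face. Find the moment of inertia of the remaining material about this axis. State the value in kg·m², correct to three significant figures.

Unpierced body about its centre: I₀ = (1/2)MR² = (1/2)(0.182)(0.25)² = 0.0056875 kg·m².
The removed disk has mass m = M·(r/R)² = (0.182)(0.0987/0.25)² = 0.028368 kg (same uniform areal density).
Its moment of inertia about the rotation axis (parallel-axis theorem): I_hole = (1/2)mr² + md² = (1/2)(0.028368)(0.0987)² + (0.028368)(0.0843)² = 0.00033977 kg·m².
Treating the hole as negative mass, I = I₀ − I_hole = 0.0056875 − 0.00033977 = 0.0053477 kg·m².

0.00535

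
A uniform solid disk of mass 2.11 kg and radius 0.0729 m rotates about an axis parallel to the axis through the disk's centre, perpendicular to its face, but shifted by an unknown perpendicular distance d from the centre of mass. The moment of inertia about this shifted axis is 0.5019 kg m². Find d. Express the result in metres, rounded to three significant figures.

0.485

About the centre-of-mass axis, I_cm = (1/2)MR² = (1/2)(2.11)(0.0729)² = 0.0056067 kg m².
Parallel axis theorem: I = I_cm + Md², so Md² = 0.5019 − 0.0056067 = 0.49629 kg m².
d = √(0.49629 / 2.11) = 0.48498 m.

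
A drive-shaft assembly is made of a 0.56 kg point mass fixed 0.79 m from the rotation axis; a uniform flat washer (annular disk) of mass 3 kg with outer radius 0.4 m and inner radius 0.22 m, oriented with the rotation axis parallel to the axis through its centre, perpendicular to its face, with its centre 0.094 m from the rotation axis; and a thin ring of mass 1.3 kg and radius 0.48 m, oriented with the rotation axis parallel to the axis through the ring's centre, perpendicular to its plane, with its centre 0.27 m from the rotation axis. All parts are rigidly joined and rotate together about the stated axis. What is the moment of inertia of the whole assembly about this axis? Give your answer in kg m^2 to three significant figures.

1.08

Point mass: I_cm = 0; centre at d = 0.79 m, so the parallel axis theorem gives I = 0 + (0.56)(0.79)² = 0.3495 kg m^2.
Annular disk: I_cm = (1/2)M(R²+r²) = (1/2)(3)[(0.4)² + (0.22)²] = 0.3126 kg m^2; centre at d = 0.094 m, so the parallel axis theorem gives I = 0.3126 + (3)(0.094)² = 0.33911 kg m^2.
Thin ring: I_cm = MR² = (1.3)(0.48)² = 0.29952 kg m^2; centre at d = 0.27 m, so the parallel axis theorem gives I = 0.29952 + (1.3)(0.27)² = 0.39429 kg m^2.
Total I = 0.3495 + 0.33911 + 0.39429 = 1.0829 kg m^2.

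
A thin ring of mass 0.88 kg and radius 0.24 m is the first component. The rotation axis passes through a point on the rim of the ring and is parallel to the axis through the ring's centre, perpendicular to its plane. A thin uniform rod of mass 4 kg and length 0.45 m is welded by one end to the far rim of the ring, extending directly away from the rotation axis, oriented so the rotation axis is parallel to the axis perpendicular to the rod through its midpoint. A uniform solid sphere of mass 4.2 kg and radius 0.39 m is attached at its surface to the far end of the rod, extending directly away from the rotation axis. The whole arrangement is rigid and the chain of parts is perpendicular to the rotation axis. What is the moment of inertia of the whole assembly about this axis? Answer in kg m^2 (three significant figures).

9.73

Thin ring: I_cm = MR² = (0.88)(0.24)² = 0.050688 kg m^2; centre at d = 0.24 m, so I = I_cm + Md² gives I = 0.050688 + (0.88)(0.24)² = 0.10138 kg m^2.
Thin rod: I_cm = (1/12)ML² = (1/12)(4)(0.45)² = 0.0675 kg m^2; centre at d = 0.24 + 0.24 + 0.225 = 0.705 m, so I = I_cm + Md² gives I = 0.0675 + (4)(0.705)² = 2.0556 kg m^2.
Solid sphere: I_cm = (2/5)MR² = (2/5)(4.2)(0.39)² = 0.25553 kg m^2; centre at d = 0.24 + 0.24 + 0.225 + 0.225 + 0.39 = 1.32 m, so I = I_cm + Md² gives I = 0.25553 + (4.2)(1.32)² = 7.5736 kg m^2.
Total I = 0.10138 + 2.0556 + 7.5736 = 9.7306 kg m^2.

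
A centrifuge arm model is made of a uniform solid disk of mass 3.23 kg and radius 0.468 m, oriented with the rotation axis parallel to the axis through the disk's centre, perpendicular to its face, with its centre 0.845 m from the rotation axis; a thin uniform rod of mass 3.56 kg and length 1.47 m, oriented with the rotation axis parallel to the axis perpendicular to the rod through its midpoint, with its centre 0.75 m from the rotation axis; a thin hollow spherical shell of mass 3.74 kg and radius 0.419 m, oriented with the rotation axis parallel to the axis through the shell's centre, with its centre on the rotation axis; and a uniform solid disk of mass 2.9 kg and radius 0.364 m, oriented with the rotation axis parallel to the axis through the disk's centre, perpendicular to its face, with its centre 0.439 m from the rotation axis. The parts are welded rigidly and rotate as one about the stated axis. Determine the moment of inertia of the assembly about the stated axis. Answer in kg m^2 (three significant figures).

6.49

Solid disk: I_cm = (1/2)MR² = (1/2)(3.23)(0.468)² = 0.35372 kg m^2; centre at d = 0.845 m, so the parallel axis theorem gives I = 0.35372 + (3.23)(0.845)² = 2.66 kg m^2.
Thin rod: I_cm = (1/12)ML² = (1/12)(3.56)(1.47)² = 0.64107 kg m^2; centre at d = 0.75 m, so the parallel axis theorem gives I = 0.64107 + (3.56)(0.75)² = 2.6436 kg m^2.
Spherical shell: I_cm = (2/3)MR² = (2/3)(3.74)(0.419)² = 0.43773 kg m^2; axis through the centre, so I = 0.43773 kg m^2.
Solid disk: I_cm = (1/2)MR² = (1/2)(2.9)(0.364)² = 0.19212 kg m^2; centre at d = 0.439 m, so the parallel axis theorem gives I = 0.19212 + (2.9)(0.439)² = 0.75101 kg m^2.
Total I = 2.66 + 2.6436 + 0.43773 + 0.75101 = 6.4923 kg m^2.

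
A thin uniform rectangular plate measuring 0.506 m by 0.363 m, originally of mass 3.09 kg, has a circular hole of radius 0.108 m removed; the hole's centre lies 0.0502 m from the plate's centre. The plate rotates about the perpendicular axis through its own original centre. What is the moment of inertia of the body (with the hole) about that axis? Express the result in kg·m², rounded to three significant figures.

Unpierced body about its centre: I₀ = (1/12)M(a²+b²) = (1/12)(3.09)[(0.506)² + (0.363)²] = 0.09986 kg·m².
The removed disk has mass m = M·πr²/(ab) = (3.09)·π(0.108)²/(0.506·0.363) = 0.61645 kg (same uniform areal density).
Its moment of inertia about the rotation axis (parallel-axis theorem): I_hole = (1/2)mr² + md² = (1/2)(0.61645)(0.108)² + (0.61645)(0.0502)² = 0.0051486 kg·m².
Treating the hole as negative mass, I = I₀ − I_hole = 0.09986 − 0.0051486 = 0.094711 kg·m².

0.0947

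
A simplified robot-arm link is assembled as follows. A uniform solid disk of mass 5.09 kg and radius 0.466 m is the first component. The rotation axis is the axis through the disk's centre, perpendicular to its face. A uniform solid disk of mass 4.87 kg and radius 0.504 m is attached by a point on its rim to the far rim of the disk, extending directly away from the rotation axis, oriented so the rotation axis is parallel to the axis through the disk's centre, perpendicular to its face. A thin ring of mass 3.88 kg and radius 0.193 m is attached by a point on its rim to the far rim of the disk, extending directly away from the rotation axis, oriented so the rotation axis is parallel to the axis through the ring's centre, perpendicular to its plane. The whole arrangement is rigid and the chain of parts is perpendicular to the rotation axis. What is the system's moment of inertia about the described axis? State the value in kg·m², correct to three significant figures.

16.7

Solid disk: I_cm = (1/2)MR² = (1/2)(5.09)(0.466)² = 0.55266 kg·m²; axis through the centre, so I = 0.55266 kg·m².
Solid disk: I_cm = (1/2)MR² = (1/2)(4.87)(0.504)² = 0.61853 kg·m²; centre at d = 0.466 + 0.504 = 0.97 m, so the parallel axis theorem gives I = 0.61853 + (4.87)(0.97)² = 5.2007 kg·m².
Thin ring: I_cm = MR² = (3.88)(0.193)² = 0.14453 kg·m²; centre at d = 0.466 + 0.504 + 0.504 + 0.193 = 1.667 m, so the parallel axis theorem gives I = 0.14453 + (3.88)(1.667)² = 10.927 kg·m².
Total I = 0.55266 + 5.2007 + 10.927 = 16.68 kg·m².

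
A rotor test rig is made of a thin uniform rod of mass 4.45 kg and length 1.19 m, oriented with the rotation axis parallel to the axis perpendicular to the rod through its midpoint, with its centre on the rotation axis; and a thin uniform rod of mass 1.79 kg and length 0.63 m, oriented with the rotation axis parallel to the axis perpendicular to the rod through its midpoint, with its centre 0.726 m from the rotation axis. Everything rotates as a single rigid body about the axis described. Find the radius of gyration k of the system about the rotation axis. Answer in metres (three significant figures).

Thin rod: I_cm = (1/12)ML² = (1/12)(4.45)(1.19)² = 0.52514 kg m^2; axis through the centre, so I = 0.52514 kg m^2.
Thin rod: I_cm = (1/12)ML² = (1/12)(1.79)(0.63)² = 0.059204 kg m^2; centre at d = 0.726 m, so the parallel axis theorem gives I = 0.059204 + (1.79)(0.726)² = 1.0027 kg m^2.
Total I = 1.5278 kg m^2; total mass M = 6.24 kg.
k = √(I/M) = √(1.5278/6.24) = 0.49481 m.

0.495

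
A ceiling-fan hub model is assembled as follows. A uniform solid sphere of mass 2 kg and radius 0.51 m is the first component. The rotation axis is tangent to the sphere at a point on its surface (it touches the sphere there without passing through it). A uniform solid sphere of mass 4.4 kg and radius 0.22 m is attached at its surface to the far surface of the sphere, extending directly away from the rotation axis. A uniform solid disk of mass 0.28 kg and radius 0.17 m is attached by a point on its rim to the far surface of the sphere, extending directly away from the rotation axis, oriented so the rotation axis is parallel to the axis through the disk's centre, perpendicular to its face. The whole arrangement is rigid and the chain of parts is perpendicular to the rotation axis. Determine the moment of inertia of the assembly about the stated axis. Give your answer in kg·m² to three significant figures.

Solid sphere: I_cm = (2/5)MR² = (2/5)(2)(0.51)² = 0.20808 kg·m²; centre at d = 0.51 m, so I = I_cm + Md² gives I = 0.20808 + (2)(0.51)² = 0.72828 kg·m².
Solid sphere: I_cm = (2/5)MR² = (2/5)(4.4)(0.22)² = 0.085184 kg·m²; centre at d = 0.51 + 0.51 + 0.22 = 1.24 m, so I = I_cm + Md² gives I = 0.085184 + (4.4)(1.24)² = 6.8506 kg·m².
Solid disk: I_cm = (1/2)MR² = (1/2)(0.28)(0.17)² = 0.004046 kg·m²; centre at d = 0.51 + 0.51 + 0.22 + 0.22 + 0.17 = 1.63 m, so I = I_cm + Md² gives I = 0.004046 + (0.28)(1.63)² = 0.74798 kg·m².
Total I = 0.72828 + 6.8506 + 0.74798 = 8.3269 kg·m².

8.33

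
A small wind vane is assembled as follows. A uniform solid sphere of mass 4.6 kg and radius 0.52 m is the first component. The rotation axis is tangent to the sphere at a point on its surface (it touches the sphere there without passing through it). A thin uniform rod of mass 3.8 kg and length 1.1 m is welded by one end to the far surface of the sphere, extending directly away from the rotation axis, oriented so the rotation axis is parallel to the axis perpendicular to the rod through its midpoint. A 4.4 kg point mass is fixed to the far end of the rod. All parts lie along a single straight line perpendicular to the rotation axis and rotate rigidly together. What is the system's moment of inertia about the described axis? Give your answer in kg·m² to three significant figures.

31.9

Solid sphere: I_cm = (2/5)MR² = (2/5)(4.6)(0.52)² = 0.49754 kg·m²; centre at d = 0.52 m, so I = I_cm + Md² gives I = 0.49754 + (4.6)(0.52)² = 1.7414 kg·m².
Thin rod: I_cm = (1/12)ML² = (1/12)(3.8)(1.1)² = 0.38317 kg·m²; centre at d = 0.52 + 0.52 + 0.55 = 1.59 m, so I = I_cm + Md² gives I = 0.38317 + (3.8)(1.59)² = 9.9899 kg·m².
Point mass: I_cm = 0; centre at d = 0.52 + 0.52 + 0.55 + 0.55 = 2.14 m, so I = I_cm + Md² gives I = 0 + (4.4)(2.14)² = 20.15 kg·m².
Total I = 1.7414 + 9.9899 + 20.15 = 31.882 kg·m².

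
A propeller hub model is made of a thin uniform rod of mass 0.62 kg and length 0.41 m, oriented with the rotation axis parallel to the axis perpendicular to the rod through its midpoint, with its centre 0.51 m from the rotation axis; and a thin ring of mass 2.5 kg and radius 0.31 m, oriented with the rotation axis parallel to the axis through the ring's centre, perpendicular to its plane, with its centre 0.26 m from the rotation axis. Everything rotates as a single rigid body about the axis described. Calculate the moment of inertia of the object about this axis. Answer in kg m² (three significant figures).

Thin rod: I_cm = (1/12)ML² = (1/12)(0.62)(0.41)² = 0.0086852 kg m²; centre at d = 0.51 m, so the parallel axis theorem gives I = 0.0086852 + (0.62)(0.51)² = 0.16995 kg m².
Thin ring: I_cm = MR² = (2.5)(0.31)² = 0.24025 kg m²; centre at d = 0.26 m, so the parallel axis theorem gives I = 0.24025 + (2.5)(0.26)² = 0.40925 kg m².
Total I = 0.16995 + 0.40925 = 0.5792 kg m².

0.579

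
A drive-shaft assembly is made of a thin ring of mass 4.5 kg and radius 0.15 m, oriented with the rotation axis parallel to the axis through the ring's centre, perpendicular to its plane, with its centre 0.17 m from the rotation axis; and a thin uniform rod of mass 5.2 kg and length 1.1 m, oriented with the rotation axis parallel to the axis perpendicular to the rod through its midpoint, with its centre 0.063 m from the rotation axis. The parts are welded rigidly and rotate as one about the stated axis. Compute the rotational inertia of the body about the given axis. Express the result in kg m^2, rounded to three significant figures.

0.776

Thin ring: I_cm = MR² = (4.5)(0.15)² = 0.10125 kg m^2; centre at d = 0.17 m, so I = I_cm + Md² gives I = 0.10125 + (4.5)(0.17)² = 0.2313 kg m^2.
Thin rod: I_cm = (1/12)ML² = (1/12)(5.2)(1.1)² = 0.52433 kg m^2; centre at d = 0.063 m, so I = I_cm + Md² gives I = 0.52433 + (5.2)(0.063)² = 0.54497 kg m^2.
Total I = 0.2313 + 0.54497 = 0.77627 kg m^2.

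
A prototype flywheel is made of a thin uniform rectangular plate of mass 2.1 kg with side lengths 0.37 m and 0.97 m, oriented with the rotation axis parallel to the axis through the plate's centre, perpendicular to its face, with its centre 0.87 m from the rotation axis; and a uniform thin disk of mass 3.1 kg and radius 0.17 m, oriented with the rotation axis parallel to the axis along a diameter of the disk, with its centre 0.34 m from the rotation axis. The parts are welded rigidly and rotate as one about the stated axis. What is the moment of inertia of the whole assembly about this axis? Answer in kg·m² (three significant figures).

2.16

Rectangular plate: I_cm = (1/12)M(a²+b²) = (1/12)(2.1)[(0.37)² + (0.97)²] = 0.18861 kg·m²; centre at d = 0.87 m, so the parallel axis theorem gives I = 0.18861 + (2.1)(0.87)² = 1.7781 kg·m².
Thin disk: I_cm = (1/4)MR² = (1/4)(3.1)(0.17)² = 0.022398 kg·m²; centre at d = 0.34 m, so the parallel axis theorem gives I = 0.022398 + (3.1)(0.34)² = 0.38076 kg·m².
Total I = 1.7781 + 0.38076 = 2.1589 kg·m².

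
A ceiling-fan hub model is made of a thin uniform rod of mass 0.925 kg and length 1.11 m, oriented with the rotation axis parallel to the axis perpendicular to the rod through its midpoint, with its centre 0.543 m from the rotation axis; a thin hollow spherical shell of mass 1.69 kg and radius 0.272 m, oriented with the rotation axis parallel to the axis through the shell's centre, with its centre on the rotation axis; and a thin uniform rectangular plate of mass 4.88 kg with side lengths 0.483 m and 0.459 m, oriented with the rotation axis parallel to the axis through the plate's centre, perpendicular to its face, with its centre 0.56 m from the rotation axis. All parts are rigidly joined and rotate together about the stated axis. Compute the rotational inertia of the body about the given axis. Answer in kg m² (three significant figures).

2.16

Thin rod: I_cm = (1/12)ML² = (1/12)(0.925)(1.11)² = 0.094974 kg m²; centre at d = 0.543 m, so I = I_cm + Md² gives I = 0.094974 + (0.925)(0.543)² = 0.36771 kg m².
Spherical shell: I_cm = (2/3)MR² = (2/3)(1.69)(0.272)² = 0.083355 kg m²; axis through the centre, so I = 0.083355 kg m².
Rectangular plate: I_cm = (1/12)M(a²+b²) = (1/12)(4.88)[(0.483)² + (0.459)²] = 0.18055 kg m²; centre at d = 0.56 m, so I = I_cm + Md² gives I = 0.18055 + (4.88)(0.56)² = 1.7109 kg m².
Total I = 0.36771 + 0.083355 + 1.7109 = 2.162 kg m².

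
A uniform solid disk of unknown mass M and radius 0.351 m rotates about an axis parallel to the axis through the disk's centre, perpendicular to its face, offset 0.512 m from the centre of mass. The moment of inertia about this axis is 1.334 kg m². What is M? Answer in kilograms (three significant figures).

I = I_cm + Md² = (1/2)MR² + Md² = M·[0.5·(0.351)² + (0.512)²] = M·0.32374.
So M = 1.334 / 0.32374 = 4.1205 kg.

4.12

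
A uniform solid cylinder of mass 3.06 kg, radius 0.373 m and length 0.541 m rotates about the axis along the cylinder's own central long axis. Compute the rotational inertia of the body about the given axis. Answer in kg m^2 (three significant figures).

0.213

I_cm = (1/2)MR² = (1/2)(3.06)(0.373)² = 0.21287 kg m^2; axis through the centre, so I = 0.21287 kg m^2.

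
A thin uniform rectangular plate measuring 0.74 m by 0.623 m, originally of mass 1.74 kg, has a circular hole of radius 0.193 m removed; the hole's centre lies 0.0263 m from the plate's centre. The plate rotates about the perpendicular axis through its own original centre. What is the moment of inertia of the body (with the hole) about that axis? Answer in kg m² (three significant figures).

Unpierced body about its centre: I₀ = (1/12)M(a²+b²) = (1/12)(1.74)[(0.74)² + (0.623)²] = 0.13568 kg m².
The removed disk has mass m = M·πr²/(ab) = (1.74)·π(0.193)²/(0.74·0.623) = 0.44167 kg (same uniform areal density).
Its moment of inertia about the rotation axis (parallel-axis theorem): I_hole = (1/2)mr² + md² = (1/2)(0.44167)(0.193)² + (0.44167)(0.0263)² = 0.0085313 kg m².
Treating the hole as negative mass, I = I₀ − I_hole = 0.13568 − 0.0085313 = 0.12715 kg m².

0.127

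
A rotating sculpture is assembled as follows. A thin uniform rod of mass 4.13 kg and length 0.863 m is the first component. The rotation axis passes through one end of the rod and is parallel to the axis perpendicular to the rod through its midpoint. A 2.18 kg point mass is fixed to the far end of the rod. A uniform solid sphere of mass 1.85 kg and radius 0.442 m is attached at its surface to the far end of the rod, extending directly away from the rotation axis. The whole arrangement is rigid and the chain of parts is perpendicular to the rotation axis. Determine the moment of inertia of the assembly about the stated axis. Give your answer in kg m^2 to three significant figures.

Thin rod: I_cm = (1/12)ML² = (1/12)(4.13)(0.863)² = 0.25632 kg m^2; centre at d = 0.4315 m, so I = I_cm + Md² gives I = 0.25632 + (4.13)(0.4315)² = 1.0253 kg m^2.
Point mass: I_cm = 0; centre at d = 0.4315 + 0.4315 = 0.863 m, so I = I_cm + Md² gives I = 0 + (2.18)(0.863)² = 1.6236 kg m^2.
Solid sphere: I_cm = (2/5)MR² = (2/5)(1.85)(0.442)² = 0.14457 kg m^2; centre at d = 0.4315 + 0.4315 + 0.442 = 1.305 m, so I = I_cm + Md² gives I = 0.14457 + (1.85)(1.305)² = 3.2952 kg m^2.
Total I = 1.0253 + 1.6236 + 3.2952 = 5.9441 kg m^2.

5.94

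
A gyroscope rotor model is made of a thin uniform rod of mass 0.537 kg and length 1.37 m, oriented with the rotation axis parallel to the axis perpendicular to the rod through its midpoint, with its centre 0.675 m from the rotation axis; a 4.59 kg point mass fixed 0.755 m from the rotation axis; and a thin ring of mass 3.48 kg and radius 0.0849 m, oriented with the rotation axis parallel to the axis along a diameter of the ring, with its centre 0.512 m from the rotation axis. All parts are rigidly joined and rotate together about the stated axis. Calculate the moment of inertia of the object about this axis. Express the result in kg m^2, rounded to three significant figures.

Thin rod: I_cm = (1/12)ML² = (1/12)(0.537)(1.37)² = 0.083991 kg m^2; centre at d = 0.675 m, so the parallel axis theorem gives I = 0.083991 + (0.537)(0.675)² = 0.32866 kg m^2.
Point mass: I_cm = 0; centre at d = 0.755 m, so the parallel axis theorem gives I = 0 + (4.59)(0.755)² = 2.6164 kg m^2.
Thin ring: I_cm = (1/2)MR² = (1/2)(3.48)(0.0849)² = 0.012542 kg m^2; centre at d = 0.512 m, so the parallel axis theorem gives I = 0.012542 + (3.48)(0.512)² = 0.9248 kg m^2.
Total I = 0.32866 + 2.6164 + 0.9248 = 3.8699 kg m^2.

3.87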